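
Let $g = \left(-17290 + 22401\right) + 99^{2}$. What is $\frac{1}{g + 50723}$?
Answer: $\frac{1}{65635} \approx 1.5236 \cdot 10^{-5}$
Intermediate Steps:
$g = 14912$ ($g = 5111 + 9801 = 14912$)
$\frac{1}{g + 50723} = \frac{1}{14912 + 50723} = \frac{1}{65635}$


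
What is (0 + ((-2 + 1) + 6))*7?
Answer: 35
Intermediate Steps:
(0 + ((-2 + 1) + 6))*7 = (0 + (-1 + 6))*7 = (0 + 5)*7 = 5*7 = 35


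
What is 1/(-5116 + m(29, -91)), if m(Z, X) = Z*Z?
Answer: -1/4275 ≈ -0.00023392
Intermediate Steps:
m(Z, X) = Z²
1/(-5116 + m(29, -91)) = 1/(-5116 + 29²) = 1/(-5116 + 841) = 1/(-4275) = -1/4275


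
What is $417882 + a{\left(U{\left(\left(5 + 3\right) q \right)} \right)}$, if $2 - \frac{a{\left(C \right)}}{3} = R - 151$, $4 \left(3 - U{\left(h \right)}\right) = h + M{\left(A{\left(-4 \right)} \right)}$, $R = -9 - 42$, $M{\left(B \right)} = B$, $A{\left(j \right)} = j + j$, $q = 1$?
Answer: $418494$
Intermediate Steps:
$A{\left(j \right)} = 2 j$
$R = -51$
$U{\left(h \right)} = 5 - \frac{h}{4}$ ($U{\left(h \right)} = 3 - \frac{h + 2 \left(-4\right)}{4} = 3 - \frac{h - 8}{4} = 3 - \frac{-8 + h}{4} = 3 - \left(-2 + \frac{h}{4}\right) = 5 - \frac{h}{4}$)
$a{\left(C \right)} = 612$ ($a{\left(C \right)} = 6 - 3 \left(-51 - 151\right) = 6 - -606 = 6 + 606 = 612$)
$417882 + a{\left(U{\left(\left(5 + 3\right) q \right)} \right)} = 417882 + 612 = 418494$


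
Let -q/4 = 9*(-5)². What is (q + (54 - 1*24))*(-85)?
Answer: 73950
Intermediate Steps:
q = -900 (q = -36*(-5)² = -36*25 = -4*225 = -900)
(q + (54 - 1*24))*(-85) = (-900 + (54 - 1*24))*(-85) = (-900 + (54 - 24))*(-85) = (-900 + 30)*(-85) = -870*(-85) = 73950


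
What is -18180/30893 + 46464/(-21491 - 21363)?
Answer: -1107249036/661944311 ≈ -1.6727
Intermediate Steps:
-18180/30893 + 46464/(-21491 - 21363) = -18180*1/30893 + 46464/(-42854) = -18180/30893 + 46464*(-1/42854) = -18180/30893 - 23232/21427 = -1107249036/661944311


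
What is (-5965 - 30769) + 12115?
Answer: -24619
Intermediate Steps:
(-5965 - 30769) + 12115 = -36734 + 12115 = -24619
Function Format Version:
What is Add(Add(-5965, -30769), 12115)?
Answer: -24619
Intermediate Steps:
Add(Add(-5965, -30769), 12115) = Add(-36734, 12115) = -24619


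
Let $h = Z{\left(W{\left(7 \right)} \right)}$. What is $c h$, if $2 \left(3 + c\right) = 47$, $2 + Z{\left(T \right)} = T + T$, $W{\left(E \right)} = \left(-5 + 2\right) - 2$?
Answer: $-246$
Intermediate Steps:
$W{\left(E \right)} = -5$ ($W{\left(E \right)} = -3 - 2 = -5$)
$Z{\left(T \right)} = -2 + 2 T$ ($Z{\left(T \right)} = -2 + \left(T + T\right) = -2 + 2 T$)
$h = -12$ ($h = -2 + 2 \left(-5\right) = -2 - 10 = -12$)
$c = \frac{41}{2}$ ($c = -3 + \frac{1}{2} \cdot 47 = -3 + \frac{47}{2} = \frac{41}{2} \approx 20.5$)
$c h = \frac{41}{2} \left(-12\right) = -246$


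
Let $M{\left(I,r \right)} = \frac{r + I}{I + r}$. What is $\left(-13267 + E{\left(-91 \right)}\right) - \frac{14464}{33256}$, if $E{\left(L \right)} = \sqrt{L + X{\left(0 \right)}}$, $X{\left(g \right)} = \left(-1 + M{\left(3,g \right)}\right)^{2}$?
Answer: $- \frac{55152727}{4157} + i \sqrt{91} \approx -13267.0 + 9.5394 i$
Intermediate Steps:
$M{\left(I,r \right)} = 1$ ($M{\left(I,r \right)} = \frac{I + r}{I + r} = 1$)
$X{\left(g \right)} = 0$ ($X{\left(g \right)} = \left(-1 + 1\right)^{2} = 0^{2} = 0$)
$E{\left(L \right)} = \sqrt{L}$ ($E{\left(L \right)} = \sqrt{L + 0} = \sqrt{L}$)
$\left(-13267 + E{\left(-91 \right)}\right) - \frac{14464}{33256} = \left(-13267 + \sqrt{-91}\right) - \frac{14464}{33256} = \left(-13267 + i \sqrt{91}\right) - \frac{1808}{4157} = - \frac{55152727}{4157} + i \sqrt{91}$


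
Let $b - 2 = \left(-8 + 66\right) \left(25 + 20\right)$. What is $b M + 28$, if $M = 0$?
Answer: $28$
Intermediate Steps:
$b = 2612$ ($b = 2 + \left(-8 + 66\right) \left(25 + 20\right) = 2 + 58 \cdot 45 = 2 + 2610 = 2612$)
$b M + 28 = 2612 \cdot 0 + 28 = 0 + 28 = 28$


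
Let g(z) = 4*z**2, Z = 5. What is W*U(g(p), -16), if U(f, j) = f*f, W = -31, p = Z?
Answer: -310000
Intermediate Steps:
p = 5
U(f, j) = f**2
W*U(g(p), -16) = -31*(4*5**2)**2 = -31*(4*25)**2 = -31*100**2 = -31*10000 = -310000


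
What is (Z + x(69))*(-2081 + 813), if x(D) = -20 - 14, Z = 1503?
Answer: -1862692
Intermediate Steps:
x(D) = -34
(Z + x(69))*(-2081 + 813) = (1503 - 34)*(-2081 + 813) = 1469*(-1268) = -1862692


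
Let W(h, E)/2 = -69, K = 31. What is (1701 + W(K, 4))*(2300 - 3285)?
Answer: -1539555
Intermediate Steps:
W(h, E) = -138 (W(h, E) = 2*(-69) = -138)
(1701 + W(K, 4))*(2300 - 3285) = (1701 - 138)*(2300 - 3285) = 1563*(-985) = -1539555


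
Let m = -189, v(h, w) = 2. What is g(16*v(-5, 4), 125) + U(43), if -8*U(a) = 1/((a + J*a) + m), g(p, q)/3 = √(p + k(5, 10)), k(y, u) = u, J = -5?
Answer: 1/2888 + 3*√42 ≈ 19.443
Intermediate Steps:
g(p, q) = 3*√(10 + p) (g(p, q) = 3*√(p + 10) = 3*√(10 + p))
U(a) = -1/(8*(-189 - 4*a)) (U(a) = -1/(8*((a - 5*a) - 189)) = -1/(8*(-4*a - 189)) = -1/(8*(-189 - 4*a)))
g(16*v(-5, 4), 125) + U(43) = 3*√(10 + 16*2) + 1/(8*(189 + 4*43)) = 3*√(10 + 32) + 1/(8*(189 + 172)) = 3*√42 + (⅛)/361 = 3*√42 + (⅛)*(1/361) = 3*√42 + 1/2888 = 1/2888 + 3*√42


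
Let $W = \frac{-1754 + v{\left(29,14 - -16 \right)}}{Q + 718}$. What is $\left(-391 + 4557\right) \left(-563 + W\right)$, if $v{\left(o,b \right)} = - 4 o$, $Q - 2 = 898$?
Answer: $- \frac{1901370732}{809} \approx -2.3503 \cdot 10^{6}$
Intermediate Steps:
$Q = 900$ ($Q = 2 + 898 = 900$)
$W = - \frac{935}{809}$ ($W = \frac{-1754 - 116}{900 + 718} = \frac{-1754 - 116}{1618} = \left(-1870\right) \frac{1}{1618} = - \frac{935}{809} \approx -1.1557$)
$\left(-391 + 4557\right) \left(-563 + W\right) = \left(-391 + 4557\right) \left(-563 - \frac{935}{809}\right) = 4166 \left(- \frac{456402}{809}\right) = - \frac{1901370732}{809}$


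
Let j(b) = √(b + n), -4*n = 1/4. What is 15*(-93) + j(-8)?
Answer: -1395 + I*√129/4 ≈ -1395.0 + 2.8395*I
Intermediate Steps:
n = -1/16 (n = -1/(4*4) = -¼*¼ = -1/16 ≈ -0.062500)
j(b) = √(-1/16 + b) (j(b) = √(b - 1/16) = √(-1/16 + b))
15*(-93) + j(-8) = 15*(-93) + √(-1 + 16*(-8))/4 = -1395 + √(-1 - 128)/4 = -1395 + √(-129)/4 = -1395 + (I*√129)/4 = -1395 + I*√129/4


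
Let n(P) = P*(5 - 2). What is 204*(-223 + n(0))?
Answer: -45492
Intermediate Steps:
n(P) = 3*P (n(P) = P*3 = 3*P)
204*(-223 + n(0)) = 204*(-223 + 3*0) = 204*(-223 + 0) = 204*(-223) = -45492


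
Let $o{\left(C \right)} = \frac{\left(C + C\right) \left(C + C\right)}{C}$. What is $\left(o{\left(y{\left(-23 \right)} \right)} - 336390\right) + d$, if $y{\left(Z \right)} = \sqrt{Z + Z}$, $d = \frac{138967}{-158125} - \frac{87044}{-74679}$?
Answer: $- \frac{361117931333213}{1073510625} + 4 i \sqrt{46} \approx -3.3639 \cdot 10^{5} + 27.129 i$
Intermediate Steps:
$d = \frac{307810537}{1073510625}$ ($d = 138967 \left(- \frac{1}{158125}\right) - - \frac{87044}{74679} = - \frac{138967}{158125} + \frac{87044}{74679} = \frac{307810537}{1073510625} \approx 0.28673$)
$y{\left(Z \right)} = \sqrt{2} \sqrt{Z}$ ($y{\left(Z \right)} = \sqrt{2 Z} = \sqrt{2} \sqrt{Z}$)
$o{\left(C \right)} = 4 C$ ($o{\left(C \right)} = \frac{2 C 2 C}{C} = \frac{4 C^{2}}{C} = 4 C$)
$\left(o{\left(y{\left(-23 \right)} \right)} - 336390\right) + d = \left(4 \sqrt{2} \sqrt{-23} - 336390\right) + \frac{307810537}{1073510625} = \left(4 \sqrt{2} i \sqrt{23} - 336390\right) + \frac{307810537}{1073510625} = \left(4 i \sqrt{46} - 336390\right) + \frac{307810537}{1073510625} = \left(-336390 + 4 i \sqrt{46}\right) + \frac{307810537}{1073510625} = - \frac{361117931333213}{1073510625} + 4 i \sqrt{46}$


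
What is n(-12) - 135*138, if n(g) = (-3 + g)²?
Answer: -18405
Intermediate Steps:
n(-12) - 135*138 = (-3 - 12)² - 135*138 = (-15)² - 18630 = 225 - 18630 = -18405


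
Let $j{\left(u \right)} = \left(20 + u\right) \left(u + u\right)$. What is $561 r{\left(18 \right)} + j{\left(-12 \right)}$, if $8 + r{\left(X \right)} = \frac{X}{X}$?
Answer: $-4119$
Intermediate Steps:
$j{\left(u \right)} = 2 u \left(20 + u\right)$ ($j{\left(u \right)} = \left(20 + u\right) 2 u = 2 u \left(20 + u\right)$)
$r{\left(X \right)} = -7$ ($r{\left(X \right)} = -8 + \frac{X}{X} = -8 + 1 = -7$)
$561 r{\left(18 \right)} + j{\left(-12 \right)} = 561 \left(-7\right) + 2 \left(-12\right) \left(20 - 12\right) = -3927 + 2 \left(-12\right) 8 = -3927 - 192 = -4119$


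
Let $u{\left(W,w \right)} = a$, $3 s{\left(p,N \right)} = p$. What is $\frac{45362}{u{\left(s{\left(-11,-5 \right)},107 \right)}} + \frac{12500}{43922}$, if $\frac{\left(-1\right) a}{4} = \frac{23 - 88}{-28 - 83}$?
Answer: $- \frac{55288003451}{2854930} \approx -19366.0$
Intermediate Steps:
$s{\left(p,N \right)} = \frac{p}{3}$
$a = - \frac{260}{111}$ ($a = - 4 \frac{23 - 88}{-28 - 83} = - 4 \left(- \frac{65}{-111}\right) = - 4 \left(\left(-65\right) \left(- \frac{1}{111}\right)\right) = \left(-4\right) \frac{65}{111} = - \frac{260}{111} \approx -2.3423$)
$u{\left(W,w \right)} = - \frac{260}{111}$
$\frac{45362}{u{\left(s{\left(-11,-5 \right)},107 \right)}} + \frac{12500}{43922} = \frac{45362}{- \frac{260}{111}} + \frac{12500}{43922} = 45362 \left(- \frac{111}{260}\right) + 12500 \cdot \frac{1}{43922} = - \frac{2517591}{130} + \frac{6250}{21961} = - \frac{55288003451}{2854930}$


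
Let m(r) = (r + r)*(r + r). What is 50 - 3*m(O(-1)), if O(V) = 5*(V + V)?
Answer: -1150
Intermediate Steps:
O(V) = 10*V (O(V) = 5*(2*V) = 10*V)
m(r) = 4*r**2 (m(r) = (2*r)*(2*r) = 4*r**2)
50 - 3*m(O(-1)) = 50 - 12*(10*(-1))**2 = 50 - 12*(-10)**2 = 50 - 12*100 = 50 - 3*400 = 50 - 1200 = -1150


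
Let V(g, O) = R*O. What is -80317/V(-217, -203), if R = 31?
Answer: 80317/6293 ≈ 12.763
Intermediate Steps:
V(g, O) = 31*O
-80317/V(-217, -203) = -80317/(31*(-203)) = -80317/(-6293) = -80317*(-1/6293) = 80317/6293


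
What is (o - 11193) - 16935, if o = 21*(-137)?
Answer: -31005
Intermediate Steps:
o = -2877
(o - 11193) - 16935 = (-2877 - 11193) - 16935 = -14070 - 16935 = -31005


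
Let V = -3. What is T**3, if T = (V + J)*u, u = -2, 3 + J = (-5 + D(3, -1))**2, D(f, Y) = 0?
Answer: -54872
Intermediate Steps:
J = 22 (J = -3 + (-5 + 0)**2 = -3 + (-5)**2 = -3 + 25 = 22)
T = -38 (T = (-3 + 22)*(-2) = 19*(-2) = -38)
T**3 = (-38)**3 = -54872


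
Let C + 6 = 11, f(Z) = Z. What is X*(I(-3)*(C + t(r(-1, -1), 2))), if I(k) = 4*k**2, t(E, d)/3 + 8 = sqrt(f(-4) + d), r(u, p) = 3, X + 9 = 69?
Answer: -41040 + 6480*I*sqrt(2) ≈ -41040.0 + 9164.1*I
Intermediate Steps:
X = 60 (X = -9 + 69 = 60)
C = 5 (C = -6 + 11 = 5)
t(E, d) = -24 + 3*sqrt(-4 + d)
X*(I(-3)*(C + t(r(-1, -1), 2))) = 60*((4*(-3)**2)*(5 + (-24 + 3*sqrt(-4 + 2)))) = 60*((4*9)*(5 + (-24 + 3*sqrt(-2)))) = 60*(36*(5 + (-24 + 3*(I*sqrt(2))))) = 60*(36*(5 + (-24 + 3*I*sqrt(2)))) = 60*(36*(-19 + 3*I*sqrt(2))) = 60*(-684 + 108*I*sqrt(2)) = -41040 + 6480*I*sqrt(2)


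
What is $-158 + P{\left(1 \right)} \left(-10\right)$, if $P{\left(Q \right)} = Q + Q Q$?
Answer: $-178$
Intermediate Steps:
$P{\left(Q \right)} = Q + Q^{2}$
$-158 + P{\left(1 \right)} \left(-10\right) = -158 + 1 \left(1 + 1\right) \left(-10\right) = -158 + 1 \cdot 2 \left(-10\right) = -158 + 2 \left(-10\right) = -158 - 20 = -178$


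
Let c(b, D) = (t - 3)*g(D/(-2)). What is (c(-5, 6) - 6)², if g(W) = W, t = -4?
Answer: 225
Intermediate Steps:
c(b, D) = 7*D/2 (c(b, D) = (-4 - 3)*(D/(-2)) = -7*D*(-1)/2 = -(-7)*D/2 = 7*D/2)
(c(-5, 6) - 6)² = ((7/2)*6 - 6)² = (21 - 6)² = 15² = 225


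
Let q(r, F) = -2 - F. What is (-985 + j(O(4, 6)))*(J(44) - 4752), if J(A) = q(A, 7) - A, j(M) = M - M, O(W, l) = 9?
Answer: 4732925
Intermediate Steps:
j(M) = 0
J(A) = -9 - A (J(A) = (-2 - 1*7) - A = (-2 - 7) - A = -9 - A)
(-985 + j(O(4, 6)))*(J(44) - 4752) = (-985 + 0)*((-9 - 1*44) - 4752) = -985*((-9 - 44) - 4752) = -985*(-53 - 4752) = -985*(-4805) = 4732925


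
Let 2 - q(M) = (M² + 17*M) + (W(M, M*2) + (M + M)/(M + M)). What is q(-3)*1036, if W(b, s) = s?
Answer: 50764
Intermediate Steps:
q(M) = 1 - M² - 19*M (q(M) = 2 - ((M² + 17*M) + (M*2 + (M + M)/(M + M))) = 2 - ((M² + 17*M) + (2*M + (2*M)/((2*M)))) = 2 - ((M² + 17*M) + (2*M + (2*M)*(1/(2*M)))) = 2 - ((M² + 17*M) + (2*M + 1)) = 2 - ((M² + 17*M) + (1 + 2*M)) = 2 - (1 + M² + 19*M) = 2 + (-1 - M² - 19*M) = 1 - M² - 19*M)
q(-3)*1036 = (1 - 1*(-3)² - 19*(-3))*1036 = (1 - 1*9 + 57)*1036 = (1 - 9 + 57)*1036 = 49*1036 = 50764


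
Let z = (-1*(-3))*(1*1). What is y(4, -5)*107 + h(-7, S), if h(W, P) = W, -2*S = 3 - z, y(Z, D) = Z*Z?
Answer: 1705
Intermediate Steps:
z = 3 (z = 3*1 = 3)
y(Z, D) = Z²
S = 0 (S = -(3 - 1*3)/2 = -(3 - 3)/2 = -½*0 = 0)
y(4, -5)*107 + h(-7, S) = 4²*107 - 7 = 16*107 - 7 = 1712 - 7 = 1705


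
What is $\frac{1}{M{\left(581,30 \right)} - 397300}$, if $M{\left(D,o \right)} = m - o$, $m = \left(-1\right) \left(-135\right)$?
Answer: $- \frac{1}{397195} \approx -2.5177 \cdot 10^{-6}$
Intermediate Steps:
$m = 135$
$M{\left(D,o \right)} = 135 - o$
$\frac{1}{M{\left(581,30 \right)} - 397300} = \frac{1}{\left(135 - 30\right) - 397300} = \frac{1}{105 - 397300} = \frac{1}{-397195} = - \frac{1}{397195}$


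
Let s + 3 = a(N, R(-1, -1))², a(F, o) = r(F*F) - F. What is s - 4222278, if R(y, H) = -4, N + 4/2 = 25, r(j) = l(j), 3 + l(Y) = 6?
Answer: -4221881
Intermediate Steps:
l(Y) = 3 (l(Y) = -3 + 6 = 3)
r(j) = 3
N = 23 (N = -2 + 25 = 23)
a(F, o) = 3 - F
s = 397 (s = -3 + (3 - 1*23)² = -3 + (3 - 23)² = -3 + (-20)² = -3 + 400 = 397)
s - 4222278 = 397 - 4222278 = -4221881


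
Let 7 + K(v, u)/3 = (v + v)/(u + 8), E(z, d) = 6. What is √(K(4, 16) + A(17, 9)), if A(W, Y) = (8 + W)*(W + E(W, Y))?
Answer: √555 ≈ 23.558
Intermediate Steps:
K(v, u) = -21 + 6*v/(8 + u) (K(v, u) = -21 + 3*((v + v)/(u + 8)) = -21 + 3*((2*v)/(8 + u)) = -21 + 3*(2*v/(8 + u)) = -21 + 6*v/(8 + u))
A(W, Y) = (6 + W)*(8 + W) (A(W, Y) = (8 + W)*(W + 6) = (8 + W)*(6 + W) = (6 + W)*(8 + W))
√(K(4, 16) + A(17, 9)) = √(3*(-56 - 7*16 + 2*4)/(8 + 16) + (48 + 17² + 14*17)) = √(3*(-56 - 112 + 8)/24 + (48 + 289 + 238)) = √(3*(1/24)*(-160) + 575) = √(-20 + 575) = √555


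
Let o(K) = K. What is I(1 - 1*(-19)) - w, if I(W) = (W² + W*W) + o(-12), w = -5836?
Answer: 6624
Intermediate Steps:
I(W) = -12 + 2*W² (I(W) = (W² + W*W) - 12 = (W² + W²) - 12 = 2*W² - 12 = -12 + 2*W²)
I(1 - 1*(-19)) - w = (-12 + 2*(1 - 1*(-19))²) - 1*(-5836) = (-12 + 2*(1 + 19)²) + 5836 = (-12 + 2*20²) + 5836 = (-12 + 2*400) + 5836 = (-12 + 800) + 5836 = 788 + 5836 = 6624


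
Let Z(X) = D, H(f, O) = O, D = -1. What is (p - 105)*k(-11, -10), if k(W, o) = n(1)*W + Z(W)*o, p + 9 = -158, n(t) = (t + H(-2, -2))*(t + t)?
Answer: -8704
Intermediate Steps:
Z(X) = -1
n(t) = 2*t*(-2 + t) (n(t) = (t - 2)*(t + t) = (-2 + t)*(2*t) = 2*t*(-2 + t))
p = -167 (p = -9 - 158 = -167)
k(W, o) = -o - 2*W (k(W, o) = (2*1*(-2 + 1))*W - o = (2*1*(-1))*W - o = -2*W - o = -o - 2*W)
(p - 105)*k(-11, -10) = (-167 - 105)*(-1*(-10) - 2*(-11)) = -272*(10 + 22) = -272*32 = -8704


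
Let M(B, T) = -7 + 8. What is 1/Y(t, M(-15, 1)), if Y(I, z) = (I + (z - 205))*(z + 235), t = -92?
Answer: -1/69856 ≈ -1.4315e-5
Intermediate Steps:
M(B, T) = 1
Y(I, z) = (235 + z)*(-205 + I + z) (Y(I, z) = (I + (-205 + z))*(235 + z) = (-205 + I + z)*(235 + z) = (235 + z)*(-205 + I + z))
1/Y(t, M(-15, 1)) = 1/(-48175 + 1**2 + 30*1 + 235*(-92) - 92*1) = 1/(-48175 + 1 + 30 - 21620 - 92) = 1/(-69856) = -1/69856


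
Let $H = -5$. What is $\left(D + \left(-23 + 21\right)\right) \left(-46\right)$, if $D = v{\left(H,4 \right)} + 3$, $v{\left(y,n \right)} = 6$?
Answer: $-322$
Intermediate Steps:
$D = 9$ ($D = 6 + 3 = 9$)
$\left(D + \left(-23 + 21\right)\right) \left(-46\right) = \left(9 + \left(-23 + 21\right)\right) \left(-46\right) = \left(9 - 2\right) \left(-46\right) = 7 \left(-46\right) = -322$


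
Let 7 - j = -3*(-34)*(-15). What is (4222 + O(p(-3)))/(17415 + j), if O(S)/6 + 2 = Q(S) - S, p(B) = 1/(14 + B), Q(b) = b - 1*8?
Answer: 2081/9476 ≈ 0.21961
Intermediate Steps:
Q(b) = -8 + b (Q(b) = b - 8 = -8 + b)
O(S) = -60 (O(S) = -12 + 6*((-8 + S) - S) = -12 + 6*(-8) = -12 - 48 = -60)
j = 1537 (j = 7 - (-3*(-34))*(-15) = 7 - 102*(-15) = 7 - 1*(-1530) = 7 + 1530 = 1537)
(4222 + O(p(-3)))/(17415 + j) = (4222 - 60)/(17415 + 1537) = 4162/18952 = 4162*(1/18952) = 2081/9476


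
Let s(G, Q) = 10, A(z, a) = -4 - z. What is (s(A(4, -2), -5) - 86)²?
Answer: 5776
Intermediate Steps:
(s(A(4, -2), -5) - 86)² = (10 - 86)² = (-76)² = 5776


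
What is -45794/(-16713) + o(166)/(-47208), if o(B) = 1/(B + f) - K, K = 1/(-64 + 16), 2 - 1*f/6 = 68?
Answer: 189418613939/69130316160 ≈ 2.7400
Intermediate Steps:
f = -396 (f = 12 - 6*68 = 12 - 408 = -396)
K = -1/48 (K = 1/(-48) = -1/48 ≈ -0.020833)
o(B) = 1/48 + 1/(-396 + B) (o(B) = 1/(B - 396) - 1*(-1/48) = 1/(-396 + B) + 1/48 = 1/48 + 1/(-396 + B))
-45794/(-16713) + o(166)/(-47208) = -45794/(-16713) + ((-348 + 166)/(48*(-396 + 166)))/(-47208) = -45794*(-1/16713) + ((1/48)*(-182)/(-230))*(-1/47208) = 45794/16713 + ((1/48)*(-1/230)*(-182))*(-1/47208) = 45794/16713 + (91/5520)*(-1/47208) = 45794/16713 - 13/37226880 = 189418613939/69130316160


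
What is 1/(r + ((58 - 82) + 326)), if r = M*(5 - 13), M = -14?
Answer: 1/414 ≈ 0.0024155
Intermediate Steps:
r = 112 (r = -14*(5 - 13) = -14*(-8) = 112)
1/(r + ((58 - 82) + 326)) = 1/(112 + ((58 - 82) + 326)) = 1/(112 + (-24 + 326)) = 1/(112 + 302) = 1/414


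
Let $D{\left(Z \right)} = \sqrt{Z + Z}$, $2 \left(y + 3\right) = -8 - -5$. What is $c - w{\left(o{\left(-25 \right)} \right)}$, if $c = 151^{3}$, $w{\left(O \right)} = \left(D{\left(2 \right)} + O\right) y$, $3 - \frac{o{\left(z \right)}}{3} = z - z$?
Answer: $\frac{6886001}{2} \approx 3.443 \cdot 10^{6}$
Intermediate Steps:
$y = - \frac{9}{2}$ ($y = -3 + \frac{-8 - -5}{2} = -3 + \frac{-8 + 5}{2} = -3 + \frac{1}{2} \left(-3\right) = -3 - \frac{3}{2} = - \frac{9}{2} \approx -4.5$)
$D{\left(Z \right)} = \sqrt{2} \sqrt{Z}$ ($D{\left(Z \right)} = \sqrt{2 Z} = \sqrt{2} \sqrt{Z}$)
$o{\left(z \right)} = 9$ ($o{\left(z \right)} = 9 - 3 \left(z - z\right) = 9 - 0 = 9 + 0 = 9$)
$w{\left(O \right)} = -9 - \frac{9 O}{2}$ ($w{\left(O \right)} = \left(\sqrt{2} \sqrt{2} + O\right) \left(- \frac{9}{2}\right) = \left(2 + O\right) \left(- \frac{9}{2}\right) = -9 - \frac{9 O}{2}$)
$c = 3442951$
$c - w{\left(o{\left(-25 \right)} \right)} = 3442951 - \left(-9 - \frac{81}{2}\right) = 3442951 - - \frac{99}{2} = 3442951 + \frac{99}{2} = \frac{6886001}{2}$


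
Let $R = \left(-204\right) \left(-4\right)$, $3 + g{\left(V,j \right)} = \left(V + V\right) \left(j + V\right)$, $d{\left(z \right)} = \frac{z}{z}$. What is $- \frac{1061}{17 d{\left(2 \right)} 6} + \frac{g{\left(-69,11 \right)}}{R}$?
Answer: $- \frac{487}{816} \approx -0.59681$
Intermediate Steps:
$d{\left(z \right)} = 1$
$g{\left(V,j \right)} = -3 + 2 V \left(V + j\right)$ ($g{\left(V,j \right)} = -3 + \left(V + V\right) \left(j + V\right) = -3 + 2 V \left(V + j\right)$)
$R = 816$
$- \frac{1061}{17 d{\left(2 \right)} 6} + \frac{g{\left(-69,11 \right)}}{R} = - \frac{1061}{17 \cdot 1 \cdot 6} + \frac{-3 + 2 \left(-69\right)^{2} + 2 \left(-69\right) 11}{816} = - \frac{1061}{17 \cdot 6} + \left(-3 + 2 \cdot 4761 - 1518\right) \frac{1}{816} = - \frac{1061}{102} + \left(-3 + 9522 - 1518\right) \frac{1}{816} = \left(-1061\right) \frac{1}{102} + 8001 \cdot \frac{1}{816} = - \frac{1061}{102} + \frac{2667}{272} = - \frac{487}{816}$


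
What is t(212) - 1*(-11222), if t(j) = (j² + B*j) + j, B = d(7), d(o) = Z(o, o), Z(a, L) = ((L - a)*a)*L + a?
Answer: 57862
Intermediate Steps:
Z(a, L) = a + L*a*(L - a) (Z(a, L) = (a*(L - a))*L + a = L*a*(L - a) + a = a + L*a*(L - a))
d(o) = o (d(o) = o*(1 + o² - o*o) = o*(1 + o² - o²) = o*1 = o)
B = 7
t(j) = j² + 8*j (t(j) = (j² + 7*j) + j = j² + 8*j)
t(212) - 1*(-11222) = 212*(8 + 212) - 1*(-11222) = 212*220 + 11222 = 46640 + 11222 = 57862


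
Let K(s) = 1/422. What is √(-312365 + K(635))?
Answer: I*√55627208238/422 ≈ 558.9*I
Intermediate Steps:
K(s) = 1/422
√(-312365 + K(635)) = √(-312365 + 1/422) = √(-131818029/422) = I*√55627208238/422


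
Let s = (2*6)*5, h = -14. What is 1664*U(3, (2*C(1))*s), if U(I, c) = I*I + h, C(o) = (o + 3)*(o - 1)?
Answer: -8320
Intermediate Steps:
C(o) = (-1 + o)*(3 + o) (C(o) = (3 + o)*(-1 + o) = (-1 + o)*(3 + o))
s = 60 (s = 12*5 = 60)
U(I, c) = -14 + I² (U(I, c) = I*I - 14 = I² - 14 = -14 + I²)
1664*U(3, (2*C(1))*s) = 1664*(-14 + 3²) = 1664*(-14 + 9) = 1664*(-5) = -8320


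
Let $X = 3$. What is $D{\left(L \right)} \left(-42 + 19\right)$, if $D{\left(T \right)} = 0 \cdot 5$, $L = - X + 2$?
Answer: $0$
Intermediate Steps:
$L = -1$ ($L = \left(-1\right) 3 + 2 = -3 + 2 = -1$)
$D{\left(T \right)} = 0$
$D{\left(L \right)} \left(-42 + 19\right) = 0 \left(-42 + 19\right) = 0 \left(-23\right) = 0$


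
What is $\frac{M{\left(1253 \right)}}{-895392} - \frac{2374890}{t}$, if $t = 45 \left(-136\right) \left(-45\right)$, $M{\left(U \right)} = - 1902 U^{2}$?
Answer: $\frac{379750561477}{114162480} \approx 3326.4$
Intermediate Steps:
$t = 275400$ ($t = \left(-6120\right) \left(-45\right) = 275400$)
$\frac{M{\left(1253 \right)}}{-895392} - \frac{2374890}{t} = \frac{\left(-1902\right) 1253^{2}}{-895392} - \frac{2374890}{275400} = \left(-1902\right) 1570009 \left(- \frac{1}{895392}\right) - \frac{79163}{9180} = \left(-2986157118\right) \left(- \frac{1}{895392}\right) - \frac{79163}{9180} = \frac{497692853}{149232} - \frac{79163}{9180} = \frac{379750561477}{114162480}$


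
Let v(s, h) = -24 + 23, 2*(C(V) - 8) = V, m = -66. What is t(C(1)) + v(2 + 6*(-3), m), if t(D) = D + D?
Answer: 16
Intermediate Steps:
C(V) = 8 + V/2
v(s, h) = -1
t(D) = 2*D
t(C(1)) + v(2 + 6*(-3), m) = 2*(8 + (½)*1) - 1 = 2*(8 + ½) - 1 = 2*(17/2) - 1 = 17 - 1 = 16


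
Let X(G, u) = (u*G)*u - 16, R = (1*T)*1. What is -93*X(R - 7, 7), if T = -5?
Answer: 56172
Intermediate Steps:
R = -5 (R = (1*(-5))*1 = -5*1 = -5)
X(G, u) = -16 + G*u² (X(G, u) = (G*u)*u - 16 = G*u² - 16 = -16 + G*u²)
-93*X(R - 7, 7) = -93*(-16 + (-5 - 7)*7²) = -93*(-16 - 12*49) = -93*(-16 - 588) = -93*(-604) = 56172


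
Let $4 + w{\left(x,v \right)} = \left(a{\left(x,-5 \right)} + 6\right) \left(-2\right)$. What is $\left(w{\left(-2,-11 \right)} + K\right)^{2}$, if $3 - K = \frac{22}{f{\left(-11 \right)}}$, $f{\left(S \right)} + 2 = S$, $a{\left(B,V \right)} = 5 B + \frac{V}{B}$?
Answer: $\frac{2304}{169} \approx 13.633$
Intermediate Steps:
$f{\left(S \right)} = -2 + S$
$w{\left(x,v \right)} = -16 - 10 x + \frac{10}{x}$ ($w{\left(x,v \right)} = -4 + \left(\left(5 x - \frac{5}{x}\right) + 6\right) \left(-2\right) = -4 + \left(\left(- \frac{5}{x} + 5 x\right) + 6\right) \left(-2\right) = -4 + \left(6 - \frac{5}{x} + 5 x\right) \left(-2\right) = -4 - \left(12 - \frac{10}{x} + 10 x\right) = -16 - 10 x + \frac{10}{x}$)
$K = \frac{61}{13}$ ($K = 3 - \frac{22}{-2 - 11} = 3 - \frac{22}{-13} = 3 - 22 \left(- \frac{1}{13}\right) = 3 - - \frac{22}{13} = 3 + \frac{22}{13} = \frac{61}{13} \approx 4.6923$)
$\left(w{\left(-2,-11 \right)} + K\right)^{2} = \left(\left(-16 - -20 + \frac{10}{-2}\right) + \frac{61}{13}\right)^{2} = \left(\left(-16 + 20 + 10 \left(- \frac{1}{2}\right)\right) + \frac{61}{13}\right)^{2} = \left(\left(-16 + 20 - 5\right) + \frac{61}{13}\right)^{2} = \left(-1 + \frac{61}{13}\right)^{2} = \left(\frac{48}{13}\right)^{2} = \frac{2304}{169}$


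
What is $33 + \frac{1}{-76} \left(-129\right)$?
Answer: $\frac{2637}{76} \approx 34.697$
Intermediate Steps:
$33 + \frac{1}{-76} \left(-129\right) = 33 - - \frac{129}{76} = 33 + \frac{129}{76} = \frac{2637}{76}$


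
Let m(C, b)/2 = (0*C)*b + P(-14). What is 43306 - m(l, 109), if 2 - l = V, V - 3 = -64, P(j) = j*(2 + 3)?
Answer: 43446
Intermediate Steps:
P(j) = 5*j (P(j) = j*5 = 5*j)
V = -61 (V = 3 - 64 = -61)
l = 63 (l = 2 - 1*(-61) = 2 + 61 = 63)
m(C, b) = -140 (m(C, b) = 2*((0*C)*b + 5*(-14)) = 2*(0*b - 70) = 2*(0 - 70) = 2*(-70) = -140)
43306 - m(l, 109) = 43306 - 1*(-140) = 43306 + 140 = 43446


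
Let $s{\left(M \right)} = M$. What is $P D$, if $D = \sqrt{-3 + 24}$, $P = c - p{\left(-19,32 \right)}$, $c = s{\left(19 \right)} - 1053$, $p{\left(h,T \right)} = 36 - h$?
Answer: $- 1089 \sqrt{21} \approx -4990.4$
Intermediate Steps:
$c = -1034$ ($c = 19 - 1053 = -1034$)
$P = -1089$ ($P = -1034 - \left(36 - -19\right) = -1034 - \left(36 + 19\right) = -1034 - 55 = -1089$)
$D = \sqrt{21} \approx 4.5826$
$P D = - 1089 \sqrt{21}$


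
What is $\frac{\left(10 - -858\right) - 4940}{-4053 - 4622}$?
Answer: $\frac{4072}{8675} \approx 0.46939$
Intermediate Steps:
$\frac{\left(10 - -858\right) - 4940}{-4053 - 4622} = \frac{\left(10 + 858\right) - 4940}{-8675} = \left(868 - 4940\right) \left(- \frac{1}{8675}\right) = \left(-4072\right) \left(- \frac{1}{8675}\right) = \frac{4072}{8675}$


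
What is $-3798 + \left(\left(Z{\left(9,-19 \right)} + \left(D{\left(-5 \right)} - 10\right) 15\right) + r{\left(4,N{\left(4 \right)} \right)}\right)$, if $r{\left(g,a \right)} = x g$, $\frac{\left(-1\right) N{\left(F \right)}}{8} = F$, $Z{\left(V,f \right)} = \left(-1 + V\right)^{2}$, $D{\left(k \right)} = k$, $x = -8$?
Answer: $-3991$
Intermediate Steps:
$N{\left(F \right)} = - 8 F$
$r{\left(g,a \right)} = - 8 g$
$-3798 + \left(\left(Z{\left(9,-19 \right)} + \left(D{\left(-5 \right)} - 10\right) 15\right) + r{\left(4,N{\left(4 \right)} \right)}\right) = -3798 - \left(32 - \left(-1 + 9\right)^{2} - \left(-5 - 10\right) 15\right) = -3798 + \left(\left(8^{2} - 225\right) - 32\right) = -3798 + \left(\left(64 - 225\right) - 32\right) = -3798 - 193 = -3991$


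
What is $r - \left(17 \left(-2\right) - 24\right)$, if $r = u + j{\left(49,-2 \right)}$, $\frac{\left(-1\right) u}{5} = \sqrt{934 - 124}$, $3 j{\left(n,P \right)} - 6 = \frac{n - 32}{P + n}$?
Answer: $\frac{8477}{141} - 45 \sqrt{10} \approx -82.182$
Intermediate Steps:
$j{\left(n,P \right)} = 2 + \frac{-32 + n}{3 \left(P + n\right)}$ ($j{\left(n,P \right)} = 2 + \frac{\left(n - 32\right) \frac{1}{P + n}}{3} = 2 + \frac{\left(-32 + n\right) \frac{1}{P + n}}{3} = 2 + \frac{\frac{1}{P + n} \left(-32 + n\right)}{3} = 2 + \frac{-32 + n}{3 \left(P + n\right)}$)
$u = - 45 \sqrt{10}$ ($u = - 5 \sqrt{934 - 124} = - 5 \sqrt{810} = - 5 \cdot 9 \sqrt{10} = - 45 \sqrt{10} \approx -142.3$)
$r = \frac{299}{141} - 45 \sqrt{10}$ ($r = - 45 \sqrt{10} + \frac{-32 + 6 \left(-2\right) + 7 \cdot 49}{3 \left(-2 + 49\right)} = - 45 \sqrt{10} + \frac{-32 - 12 + 343}{3 \cdot 47} = - 45 \sqrt{10} + \frac{1}{3} \cdot \frac{1}{47} \cdot 299 = - 45 \sqrt{10} + \frac{299}{141} = \frac{299}{141} - 45 \sqrt{10} \approx -140.18$)
$r - \left(17 \left(-2\right) - 24\right) = \left(\frac{299}{141} - 45 \sqrt{10}\right) - \left(17 \left(-2\right) - 24\right) = \left(\frac{299}{141} - 45 \sqrt{10}\right) - \left(-34 - 24\right) = \left(\frac{299}{141} - 45 \sqrt{10}\right) - -58 = \left(\frac{299}{141} - 45 \sqrt{10}\right) + 58 = \frac{8477}{141} - 45 \sqrt{10}$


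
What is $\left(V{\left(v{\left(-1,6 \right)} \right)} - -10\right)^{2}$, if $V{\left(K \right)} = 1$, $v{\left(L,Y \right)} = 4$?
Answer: $121$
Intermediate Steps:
$\left(V{\left(v{\left(-1,6 \right)} \right)} - -10\right)^{2} = \left(1 - -10\right)^{2} = \left(1 + 10\right)^{2} = 11^{2} = 121$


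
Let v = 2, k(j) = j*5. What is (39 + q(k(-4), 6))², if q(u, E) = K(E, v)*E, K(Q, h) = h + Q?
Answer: 7569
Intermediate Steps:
k(j) = 5*j
K(Q, h) = Q + h
q(u, E) = E*(2 + E) (q(u, E) = (E + 2)*E = (2 + E)*E = E*(2 + E))
(39 + q(k(-4), 6))² = (39 + 6*(2 + 6))² = (39 + 6*8)² = (39 + 48)² = 87² = 7569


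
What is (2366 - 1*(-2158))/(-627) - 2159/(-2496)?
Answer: -3312737/521664 ≈ -6.3503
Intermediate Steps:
(2366 - 1*(-2158))/(-627) - 2159/(-2496) = (2366 + 2158)*(-1/627) - 2159*(-1/2496) = 4524*(-1/627) + 2159/2496 = -1508/209 + 2159/2496 = -3312737/521664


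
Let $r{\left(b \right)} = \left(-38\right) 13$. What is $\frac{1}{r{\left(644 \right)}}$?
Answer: $- \frac{1}{494} \approx -0.0020243$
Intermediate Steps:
$r{\left(b \right)} = -494$
$\frac{1}{r{\left(644 \right)}} = \frac{1}{-494} = - \frac{1}{494}$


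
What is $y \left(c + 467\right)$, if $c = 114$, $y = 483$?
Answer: $280623$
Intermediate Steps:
$y \left(c + 467\right) = 483 \left(114 + 467\right) = 483 \cdot 581 = 280623$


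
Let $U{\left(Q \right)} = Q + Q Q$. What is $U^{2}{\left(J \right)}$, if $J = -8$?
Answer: $3136$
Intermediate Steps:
$U{\left(Q \right)} = Q + Q^{2}$
$U^{2}{\left(J \right)} = \left(- 8 \left(1 - 8\right)\right)^{2} = \left(\left(-8\right) \left(-7\right)\right)^{2} = 56^{2} = 3136$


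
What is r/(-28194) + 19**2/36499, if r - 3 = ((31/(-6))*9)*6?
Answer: 177647/9026779 ≈ 0.019680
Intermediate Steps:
r = -276 (r = 3 + ((31/(-6))*9)*6 = 3 + ((31*(-1/6))*9)*6 = 3 - 31/6*9*6 = 3 - 93/2*6 = 3 - 279 = -276)
r/(-28194) + 19**2/36499 = -276/(-28194) + 19**2/36499 = -276*(-1/28194) + 361*(1/36499) = 46/4699 + 19/1921 = 177647/9026779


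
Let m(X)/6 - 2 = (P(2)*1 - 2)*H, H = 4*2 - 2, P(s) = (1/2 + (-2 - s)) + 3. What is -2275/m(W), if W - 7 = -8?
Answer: 175/6 ≈ 29.167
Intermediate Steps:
W = -1 (W = 7 - 8 = -1)
P(s) = 3/2 - s (P(s) = (½ + (-2 - s)) + 3 = (-3/2 - s) + 3 = 3/2 - s)
H = 6 (H = 8 - 2 = 6)
m(X) = -78 (m(X) = 12 + 6*(((3/2 - 1*2)*1 - 2)*6) = 12 + 6*(((3/2 - 2)*1 - 2)*6) = 12 + 6*((-½*1 - 2)*6) = 12 + 6*((-½ - 2)*6) = 12 + 6*(-5/2*6) = 12 + 6*(-15) = 12 - 90 = -78)
-2275/m(W) = -2275/(-78) = -2275*(-1/78) = 175/6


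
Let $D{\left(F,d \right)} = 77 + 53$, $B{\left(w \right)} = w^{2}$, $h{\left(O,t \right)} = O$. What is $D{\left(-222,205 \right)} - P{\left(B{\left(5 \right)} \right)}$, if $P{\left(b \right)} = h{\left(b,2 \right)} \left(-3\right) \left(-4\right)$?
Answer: $-170$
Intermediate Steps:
$D{\left(F,d \right)} = 130$
$P{\left(b \right)} = 12 b$ ($P{\left(b \right)} = b \left(-3\right) \left(-4\right) = - 3 b \left(-4\right) = 12 b$)
$D{\left(-222,205 \right)} - P{\left(B{\left(5 \right)} \right)} = 130 - 12 \cdot 5^{2} = 130 - 12 \cdot 25 = 130 - 300 = -170$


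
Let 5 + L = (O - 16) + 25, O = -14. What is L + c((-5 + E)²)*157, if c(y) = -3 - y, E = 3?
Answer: -1109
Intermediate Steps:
L = -10 (L = -5 + ((-14 - 16) + 25) = -5 + (-30 + 25) = -5 - 5 = -10)
L + c((-5 + E)²)*157 = -10 + (-3 - (-5 + 3)²)*157 = -10 + (-3 - 1*(-2)²)*157 = -10 + (-3 - 1*4)*157 = -10 + (-3 - 4)*157 = -10 - 7*157 = -10 - 1099 = -1109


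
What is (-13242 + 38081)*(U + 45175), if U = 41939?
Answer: 2163824646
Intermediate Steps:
(-13242 + 38081)*(U + 45175) = (-13242 + 38081)*(41939 + 45175) = 24839*87114 = 2163824646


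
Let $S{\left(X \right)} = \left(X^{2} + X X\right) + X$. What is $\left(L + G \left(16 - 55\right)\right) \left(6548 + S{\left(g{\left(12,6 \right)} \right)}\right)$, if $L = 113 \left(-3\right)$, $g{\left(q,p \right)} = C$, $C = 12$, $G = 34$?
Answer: $-11401920$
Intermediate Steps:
$g{\left(q,p \right)} = 12$
$L = -339$
$S{\left(X \right)} = X + 2 X^{2}$ ($S{\left(X \right)} = \left(X^{2} + X^{2}\right) + X = 2 X^{2} + X = X + 2 X^{2}$)
$\left(L + G \left(16 - 55\right)\right) \left(6548 + S{\left(g{\left(12,6 \right)} \right)}\right) = \left(-339 + 34 \left(16 - 55\right)\right) \left(6548 + 12 \left(1 + 2 \cdot 12\right)\right) = \left(-339 + 34 \left(-39\right)\right) \left(6548 + 12 \left(1 + 24\right)\right) = \left(-339 - 1326\right) \left(6548 + 12 \cdot 25\right) = - 1665 \left(6548 + 300\right) = \left(-1665\right) 6848 = -11401920$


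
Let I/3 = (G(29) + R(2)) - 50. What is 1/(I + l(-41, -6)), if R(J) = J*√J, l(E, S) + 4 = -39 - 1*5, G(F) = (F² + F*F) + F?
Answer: 1645/8118051 - 2*√2/8118051 ≈ 0.00020229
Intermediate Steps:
G(F) = F + 2*F² (G(F) = (F² + F²) + F = 2*F² + F = F + 2*F²)
l(E, S) = -48 (l(E, S) = -4 + (-39 - 1*5) = -4 + (-39 - 5) = -4 - 44 = -48)
R(J) = J^(3/2)
I = 4983 + 6*√2 (I = 3*((29*(1 + 2*29) + 2^(3/2)) - 50) = 3*((29*(1 + 58) + 2*√2) - 50) = 3*((29*59 + 2*√2) - 50) = 3*((1711 + 2*√2) - 50) = 3*(1661 + 2*√2) = 4983 + 6*√2 ≈ 4991.5)
1/(I + l(-41, -6)) = 1/((4983 + 6*√2) - 48) = 1/(4935 + 6*√2)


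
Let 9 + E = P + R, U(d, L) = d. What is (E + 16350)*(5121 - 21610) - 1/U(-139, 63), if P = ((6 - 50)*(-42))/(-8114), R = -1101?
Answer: -141707423743019/563923 ≈ -2.5129e+8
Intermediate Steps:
P = -924/4057 (P = -44*(-42)*(-1/8114) = 1848*(-1/8114) = -924/4057 ≈ -0.22775)
E = -4504194/4057 (E = -9 + (-924/4057 - 1101) = -9 - 4467681/4057 = -4504194/4057 ≈ -1110.2)
(E + 16350)*(5121 - 21610) - 1/U(-139, 63) = (-4504194/4057 + 16350)*(5121 - 21610) - 1/(-139) = (61827756/4057)*(-16489) - 1*(-1/139) = -1019477868684/4057 + 1/139 = -141707423743019/563923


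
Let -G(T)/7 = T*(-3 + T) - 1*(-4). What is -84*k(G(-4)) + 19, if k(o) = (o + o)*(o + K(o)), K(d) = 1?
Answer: -8391917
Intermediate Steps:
G(T) = -28 - 7*T*(-3 + T) (G(T) = -7*(T*(-3 + T) - 1*(-4)) = -7*(T*(-3 + T) + 4) = -7*(4 + T*(-3 + T)) = -28 - 7*T*(-3 + T))
k(o) = 2*o*(1 + o) (k(o) = (o + o)*(o + 1) = (2*o)*(1 + o) = 2*o*(1 + o))
-84*k(G(-4)) + 19 = -168*(-28 - 7*(-4)² + 21*(-4))*(1 + (-28 - 7*(-4)² + 21*(-4))) + 19 = -168*(-28 - 7*16 - 84)*(1 + (-28 - 7*16 - 84)) + 19 = -168*(-28 - 112 - 84)*(1 + (-28 - 112 - 84)) + 19 = -168*(-224)*(1 - 224) + 19 = -168*(-224)*(-223) + 19 = -84*99904 + 19 = -8391936 + 19 = -8391917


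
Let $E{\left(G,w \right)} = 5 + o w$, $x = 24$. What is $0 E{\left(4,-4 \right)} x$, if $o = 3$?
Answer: $0$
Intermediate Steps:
$E{\left(G,w \right)} = 5 + 3 w$
$0 E{\left(4,-4 \right)} x = 0 \left(5 + 3 \left(-4\right)\right) 24 = 0 \left(5 - 12\right) 24 = 0 \left(-7\right) 24 = 0 \cdot 24 = 0$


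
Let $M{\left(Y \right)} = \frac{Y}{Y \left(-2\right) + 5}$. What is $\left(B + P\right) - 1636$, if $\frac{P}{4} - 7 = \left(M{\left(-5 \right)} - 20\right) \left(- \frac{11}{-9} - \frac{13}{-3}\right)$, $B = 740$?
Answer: $- \frac{35636}{27} \approx -1319.9$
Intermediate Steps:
$M{\left(Y \right)} = \frac{Y}{5 - 2 Y}$ ($M{\left(Y \right)} = \frac{Y}{- 2 Y + 5} = \frac{Y}{5 - 2 Y}$)
$P = - \frac{11444}{27}$ ($P = 28 + 4 \left(\left(-1\right) \left(-5\right) \frac{1}{-5 + 2 \left(-5\right)} - 20\right) \left(- \frac{11}{-9} - \frac{13}{-3}\right) = 28 + 4 \left(\left(-1\right) \left(-5\right) \frac{1}{-5 - 10} - 20\right) \left(\left(-11\right) \left(- \frac{1}{9}\right) - - \frac{13}{3}\right) = 28 + 4 \left(\left(-1\right) \left(-5\right) \frac{1}{-15} - 20\right) \left(\frac{11}{9} + \frac{13}{3}\right) = 28 + 4 \left(\left(-1\right) \left(-5\right) \left(- \frac{1}{15}\right) - 20\right) \frac{50}{9} = 28 + 4 \left(- \frac{1}{3} - 20\right) \frac{50}{9} = 28 + 4 \left(\left(- \frac{61}{3}\right) \frac{50}{9}\right) = 28 + 4 \left(- \frac{3050}{27}\right) = 28 - \frac{12200}{27} = - \frac{11444}{27} \approx -423.85$)
$\left(B + P\right) - 1636 = \left(740 - \frac{11444}{27}\right) - 1636 = \frac{8536}{27} - 1636 = - \frac{35636}{27}$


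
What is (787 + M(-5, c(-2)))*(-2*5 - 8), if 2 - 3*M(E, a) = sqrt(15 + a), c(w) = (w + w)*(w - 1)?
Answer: -14178 + 18*sqrt(3) ≈ -14147.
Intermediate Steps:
c(w) = 2*w*(-1 + w) (c(w) = (2*w)*(-1 + w) = 2*w*(-1 + w))
M(E, a) = 2/3 - sqrt(15 + a)/3
(787 + M(-5, c(-2)))*(-2*5 - 8) = (787 + (2/3 - sqrt(15 + 2*(-2)*(-1 - 2))/3))*(-2*5 - 8) = (787 + (2/3 - sqrt(15 + 2*(-2)*(-3))/3))*(-10 - 8) = (787 + (2/3 - sqrt(15 + 12)/3))*(-18) = (787 + (2/3 - sqrt(3)))*(-18) = (2363/3 - sqrt(3))*(-18) = -14178 + 18*sqrt(3)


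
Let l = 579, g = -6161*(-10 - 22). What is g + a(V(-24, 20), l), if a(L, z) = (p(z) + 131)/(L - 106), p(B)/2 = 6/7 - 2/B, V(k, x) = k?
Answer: 103876879417/526890 ≈ 1.9715e+5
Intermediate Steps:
g = 197152 (g = -6161*(-32) = 197152)
p(B) = 12/7 - 4/B (p(B) = 2*(6/7 - 2/B) = 12/7 - 4/B)
a(L, z) = (929/7 - 4/z)/(-106 + L) (a(L, z) = ((12/7 - 4/z) + 131)/(L - 106) = (929/7 - 4/z)/(-106 + L))
g + a(V(-24, 20), l) = 197152 + (1/7)*(-28 + 929*579)/(579*(-106 - 24)) = 197152 + (1/7)*(1/579)*(-28 + 537891)/(-130) = 197152 + (1/7)*(1/579)*(-1/130)*537863 = 197152 - 537863/526890 = 103876879417/526890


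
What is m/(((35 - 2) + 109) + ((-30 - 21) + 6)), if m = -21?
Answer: -21/97 ≈ -0.21649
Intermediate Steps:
m/(((35 - 2) + 109) + ((-30 - 21) + 6)) = -21/(((35 - 2) + 109) + ((-30 - 21) + 6)) = -21/((33 + 109) + (-51 + 6)) = -21/(142 - 45) = -21/97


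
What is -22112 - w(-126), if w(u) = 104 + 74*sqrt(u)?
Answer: -22216 - 222*I*sqrt(14) ≈ -22216.0 - 830.65*I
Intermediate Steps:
-22112 - w(-126) = -22112 - (104 + 74*sqrt(-126)) = -22112 - (104 + 74*(3*I*sqrt(14))) = -22112 - (104 + 222*I*sqrt(14)) = -22112 + (-104 - 222*I*sqrt(14)) = -22216 - 222*I*sqrt(14)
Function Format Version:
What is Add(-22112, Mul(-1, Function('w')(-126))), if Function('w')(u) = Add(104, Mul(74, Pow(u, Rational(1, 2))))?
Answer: Add(-22216, Mul(-222, I, Pow(14, Rational(1, 2)))) ≈ Add(-22216., Mul(-830.65, I))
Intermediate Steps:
Add(-22112, Mul(-1, Function('w')(-126))) = Add(-22112, Mul(-1, Add(104, Mul(74, Pow(-126, Rational(1, 2)))))) = Add(-22112, Mul(-1, Add(104, Mul(74, Mul(3, I, Pow(14, Rational(1, 2))))))) = Add(-22112, Mul(-1, Add(104, Mul(222, I, Pow(14, Rational(1, 2)))))) = Add(-22112, Add(-104, Mul(-222, I, Pow(14, Rational(1, 2))))) = Add(-22216, Mul(-222, I, Pow(14, Rational(1, 2))))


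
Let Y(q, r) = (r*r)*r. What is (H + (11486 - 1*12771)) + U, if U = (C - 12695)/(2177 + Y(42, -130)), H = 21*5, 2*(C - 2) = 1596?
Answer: -2589879245/2194823 ≈ -1180.0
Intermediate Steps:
C = 800 (C = 2 + (½)*1596 = 2 + 798 = 800)
Y(q, r) = r³ (Y(q, r) = r²*r = r³)
H = 105
U = 11895/2194823 (U = (800 - 12695)/(2177 + (-130)³) = -11895/(2177 - 2197000) = -11895/(-2194823) = -11895*(-1/2194823) = 11895/2194823 ≈ 0.0054196)
(H + (11486 - 1*12771)) + U = (105 + (11486 - 1*12771)) + 11895/2194823 = (105 + (11486 - 12771)) + 11895/2194823 = (105 - 1285) + 11895/2194823 = -1180 + 11895/2194823 = -2589879245/2194823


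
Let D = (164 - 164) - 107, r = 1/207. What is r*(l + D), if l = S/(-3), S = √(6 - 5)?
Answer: -14/27 ≈ -0.51852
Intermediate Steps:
r = 1/207 ≈ 0.0048309
D = -107 (D = 0 - 107 = -107)
S = 1 (S = √1 = 1)
l = -⅓ (l = 1/(-3) = 1*(-⅓) = -⅓ ≈ -0.33333)
r*(l + D) = (-⅓ - 107)/207 = (1/207)*(-322/3) = -14/27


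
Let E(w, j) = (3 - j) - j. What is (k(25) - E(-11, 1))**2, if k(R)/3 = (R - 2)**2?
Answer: 2515396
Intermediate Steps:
E(w, j) = 3 - 2*j
k(R) = 3*(-2 + R)**2 (k(R) = 3*(R - 2)**2 = 3*(-2 + R)**2)
(k(25) - E(-11, 1))**2 = (3*(-2 + 25)**2 - (3 - 2*1))**2 = (3*23**2 - (3 - 2))**2 = (3*529 - 1*1)**2 = (1587 - 1)**2 = 1586**2 = 2515396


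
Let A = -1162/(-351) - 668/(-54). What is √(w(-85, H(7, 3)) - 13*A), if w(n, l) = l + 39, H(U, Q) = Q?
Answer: I*√13110/9 ≈ 12.722*I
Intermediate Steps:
A = 5504/351 (A = -1162*(-1/351) - 668*(-1/54) = 1162/351 + 334/27 = 5504/351 ≈ 15.681)
w(n, l) = 39 + l
√(w(-85, H(7, 3)) - 13*A) = √((39 + 3) - 13*5504/351) = √(42 - 5504/27) = √(-4370/27) = I*√13110/9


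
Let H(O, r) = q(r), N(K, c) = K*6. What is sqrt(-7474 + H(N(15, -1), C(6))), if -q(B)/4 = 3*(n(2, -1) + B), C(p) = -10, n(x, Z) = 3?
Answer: I*sqrt(7390) ≈ 85.965*I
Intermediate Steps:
N(K, c) = 6*K
q(B) = -36 - 12*B (q(B) = -12*(3 + B) = -4*(9 + 3*B) = -36 - 12*B)
H(O, r) = -36 - 12*r
sqrt(-7474 + H(N(15, -1), C(6))) = sqrt(-7474 + (-36 - 12*(-10))) = sqrt(-7474 + (-36 + 120)) = sqrt(-7474 + 84) = sqrt(-7390) = I*sqrt(7390)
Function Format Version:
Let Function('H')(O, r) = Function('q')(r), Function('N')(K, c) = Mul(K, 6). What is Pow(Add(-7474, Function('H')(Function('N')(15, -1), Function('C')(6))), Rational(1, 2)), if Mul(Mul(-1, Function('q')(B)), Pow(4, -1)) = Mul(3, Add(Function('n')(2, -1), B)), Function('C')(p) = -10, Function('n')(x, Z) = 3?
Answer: Mul(I, Pow(7390, Rational(1, 2))) ≈ Mul(85.965, I)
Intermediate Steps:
Function('N')(K, c) = Mul(6, K)
Function('q')(B) = Add(-36, Mul(-12, B)) (Function('q')(B) = Mul(-4, Mul(3, Add(3, B))) = Mul(-4, Add(9, Mul(3, B))) = Add(-36, Mul(-12, B)))
Function('H')(O, r) = Add(-36, Mul(-12, r))
Pow(Add(-7474, Function('H')(Function('N')(15, -1), Function('C')(6))), Rational(1, 2)) = Pow(Add(-7474, Add(-36, Mul(-12, -10))), Rational(1, 2)) = Pow(Add(-7474, Add(-36, 120)), Rational(1, 2)) = Pow(Add(-7474, 84), Rational(1, 2)) = Pow(-7390, Rational(1, 2)) = Mul(I, Pow(7390, Rational(1, 2)))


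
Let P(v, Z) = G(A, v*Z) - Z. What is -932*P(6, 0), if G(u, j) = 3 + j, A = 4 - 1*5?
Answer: -2796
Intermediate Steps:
A = -1 (A = 4 - 5 = -1)
P(v, Z) = 3 - Z + Z*v (P(v, Z) = (3 + v*Z) - Z = (3 + Z*v) - Z = 3 - Z + Z*v)
-932*P(6, 0) = -932*(3 - 1*0 + 0*6) = -932*(3 + 0 + 0) = -932*3 = -2796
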